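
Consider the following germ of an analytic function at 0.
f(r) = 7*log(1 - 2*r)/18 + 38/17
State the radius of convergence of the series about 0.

Branch term (7/18)*log(1 - r/(1/2)): its argument vanishes at r = 1/2, a logarithmic branch point, modulus 1/2.
The radius of convergence is the smallest modulus among the singular points: 1/2.

The radius of convergence is 1/2.


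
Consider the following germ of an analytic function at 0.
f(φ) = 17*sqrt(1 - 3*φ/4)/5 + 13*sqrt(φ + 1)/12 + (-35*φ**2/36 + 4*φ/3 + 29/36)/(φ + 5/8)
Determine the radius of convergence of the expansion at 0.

The radius of convergence is 5/8.

Denominator factor (φ + 5/8): pole of order 1 at -5/8, modulus 5/8.
Branch term (13/12)*sqrt(1 - φ/(-1)): its argument vanishes at φ = -1, a square-root branch point, modulus 1.
Branch term (17/5)*sqrt(1 - φ/(4/3)): its argument vanishes at φ = 4/3, a square-root branch point, modulus 4/3.
The radius of convergence is the smallest modulus among the singular points: 5/8.


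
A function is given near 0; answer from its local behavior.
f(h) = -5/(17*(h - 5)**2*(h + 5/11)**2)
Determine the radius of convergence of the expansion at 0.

The radius of convergence is 5/11.

Denominator factor (h + 5/11)^2: pole of order 2 at -5/11, modulus 5/11.
Denominator factor (h - 5)^2: pole of order 2 at 5, modulus 5.
The radius of convergence is the smallest modulus among the singular points: 5/11.


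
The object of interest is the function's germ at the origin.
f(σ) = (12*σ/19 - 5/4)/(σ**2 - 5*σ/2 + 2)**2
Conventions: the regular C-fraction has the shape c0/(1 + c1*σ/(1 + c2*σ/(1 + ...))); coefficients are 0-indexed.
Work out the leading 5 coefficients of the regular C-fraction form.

The regular C-fraction coefficients are [-5/16, -379/190, 224489/288040, -327108655/680650648, 127752531680/772971524761].

Taylor coefficients (expand at 0): a_0 = -5/16, a_1 = -379/608, a_2 = -3685/4864, a_3 = -3343/4864, a_4 = -37195/77824.
c0 = a_0 = -5/16. Peel one level at a time: if S = 1 + c*σ/S' with S'(0) = 1, then c is the σ-coefficient of S and S' = c*σ/(S - 1).
S_1 = c0/f = 1 + (-379/190)*σ + (224489/144400)*σ^2 + ...; c1 = -379/190.
S_2 = c1*σ/(S_1 - 1) = 1 + (224489/288040)*σ + (3443249/9193024)*σ^2 + ...; c2 = 224489/288040.
S_3 = c2*σ/(S_2 - 1) = 1 + (-327108655/680650648)*σ + (4002800300/50395311121)*σ^2 + ...; c3 = -327108655/680650648.
S_4 = c3*σ/(S_3 - 1) = 1 + (127752531680/772971524761)*σ + ...; c4 = 127752531680/772971524761.


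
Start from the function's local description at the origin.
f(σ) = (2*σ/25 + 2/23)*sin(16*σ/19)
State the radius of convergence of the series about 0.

The radius of convergence is infinite.

The factor sin(16*σ/19) is entire and contributes no finite singular point.
The polynomial part has no poles.
No finite singular points: the Taylor series at 0 converges everywhere.


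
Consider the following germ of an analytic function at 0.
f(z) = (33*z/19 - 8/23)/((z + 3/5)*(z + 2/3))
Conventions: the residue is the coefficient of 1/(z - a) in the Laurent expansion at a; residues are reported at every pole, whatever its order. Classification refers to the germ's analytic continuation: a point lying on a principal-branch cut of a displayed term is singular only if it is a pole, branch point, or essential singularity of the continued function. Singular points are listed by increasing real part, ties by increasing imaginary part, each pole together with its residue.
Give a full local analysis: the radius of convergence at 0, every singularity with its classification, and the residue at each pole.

Radius of convergence at 0: 3/5.
At -2/3: a pole of order 1; residue 9870/437.
At -3/5: a pole of order 1; residue -9111/437.

Denominator factor (z + 3/5): pole of order 1 at -3/5, modulus 3/5.
Denominator factor (z + 2/3): pole of order 1 at -2/3, modulus 2/3.
The radius of convergence is the smallest modulus among the singular points: 3/5.
At the order-1 pole -2/3 set g(z) = (z - (-2/3))*f(z) = (33*z/19 - 8/23)/(z + 3/5).
Simple pole: residue = g(a) at a = -2/3, which is 9870/437.
At the order-1 pole -3/5 set g(z) = (z - (-3/5))*f(z) = (33*z/19 - 8/23)/(z + 2/3).
Simple pole: residue = g(a) at a = -3/5, which is -9111/437.
List the singular points by increasing real part (a conjugate pair: the negative imaginary part first).


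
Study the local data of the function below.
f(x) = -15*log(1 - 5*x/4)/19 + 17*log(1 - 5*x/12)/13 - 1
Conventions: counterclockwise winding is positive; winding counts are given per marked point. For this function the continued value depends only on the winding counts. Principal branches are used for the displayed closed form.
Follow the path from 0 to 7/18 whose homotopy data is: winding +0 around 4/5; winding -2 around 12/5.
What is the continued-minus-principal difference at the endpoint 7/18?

The rational part is single-valued and drops out of the difference; each branch term changes only by its own monodromy.
(-15/19)*log(1 - x/(4/5)): winding 0 around 4/5, so this term returns to its principal value, contribution 0.
(17/13)*log(1 - x/(12/5)): each positive loop around 12/5 adds 2*pi*i to the log, so winding -2 contributes (17/13)*(-2)*2*pi*i = -(68/13)*pi*i.
Summing the contributions at x = 7/18 gives -(68/13)*pi*i.

Continued minus principal equals -(68/13)*pi*i.


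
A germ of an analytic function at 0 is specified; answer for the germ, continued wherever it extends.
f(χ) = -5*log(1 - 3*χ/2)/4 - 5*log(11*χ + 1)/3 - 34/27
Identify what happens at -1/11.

The point is a logarithmic branch point.

The term (-5/3)*log(1 - χ/(-1/11)) has argument 1 - -1/11/(-1/11) = 0 at -1/11: a logarithmic (infinitely-sheeted) branch point; the remaining terms are analytic or single-valued there.


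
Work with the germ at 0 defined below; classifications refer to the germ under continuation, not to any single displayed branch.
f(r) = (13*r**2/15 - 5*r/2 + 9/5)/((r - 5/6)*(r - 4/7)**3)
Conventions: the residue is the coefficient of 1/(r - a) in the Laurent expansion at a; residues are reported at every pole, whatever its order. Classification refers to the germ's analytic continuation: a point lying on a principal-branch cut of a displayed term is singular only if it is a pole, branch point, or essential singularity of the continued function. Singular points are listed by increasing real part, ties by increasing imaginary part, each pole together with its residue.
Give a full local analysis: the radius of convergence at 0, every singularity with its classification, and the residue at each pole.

Denominator factor (r - 5/6): pole of order 1 at 5/6, modulus 5/6.
Denominator factor (r - 4/7)^3: pole of order 3 at 4/7, modulus 4/7.
The radius of convergence is the smallest modulus among the singular points: 4/7.
At the order-3 pole 4/7 set g(r) = (r - (4/7))^3*f(r) = (13*r**2/15 - 5*r/2 + 9/5)/(r - 5/6).
Order-3 pole: residue = g''(a)/2; g''(4/7) = -235984/6655, so the residue is -117992/6655.
At the order-1 pole 5/6 set g(r) = (r - (5/6))*f(r) = (13*r**2/15 - 5*r/2 + 9/5)/(r - 4/7)**3.
Simple pole: residue = g(a) at a = 5/6, which is 117992/6655.
List the singular points by increasing real part (a conjugate pair: the negative imaginary part first).

Radius of convergence at 0: 4/7.
At 4/7: a pole of order 3; residue -117992/6655.
At 5/6: a pole of order 1; residue 117992/6655.


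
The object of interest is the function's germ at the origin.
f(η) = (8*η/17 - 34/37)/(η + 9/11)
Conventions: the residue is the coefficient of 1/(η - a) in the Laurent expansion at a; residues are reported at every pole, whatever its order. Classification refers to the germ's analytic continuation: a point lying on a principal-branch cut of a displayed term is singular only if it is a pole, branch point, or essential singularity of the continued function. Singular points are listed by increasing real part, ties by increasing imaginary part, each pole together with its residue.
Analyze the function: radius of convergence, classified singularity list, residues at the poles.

Denominator factor (η + 9/11): pole of order 1 at -9/11, modulus 9/11.
The radius of convergence is the smallest modulus among the singular points: 9/11.
At the order-1 pole -9/11 set g(η) = (η - (-9/11))*f(η) = 8*η/17 - 34/37.
Simple pole: residue = g(a) at a = -9/11, which is -9022/6919.

Radius of convergence at 0: 9/11.
At -9/11: a pole of order 1; residue -9022/6919.


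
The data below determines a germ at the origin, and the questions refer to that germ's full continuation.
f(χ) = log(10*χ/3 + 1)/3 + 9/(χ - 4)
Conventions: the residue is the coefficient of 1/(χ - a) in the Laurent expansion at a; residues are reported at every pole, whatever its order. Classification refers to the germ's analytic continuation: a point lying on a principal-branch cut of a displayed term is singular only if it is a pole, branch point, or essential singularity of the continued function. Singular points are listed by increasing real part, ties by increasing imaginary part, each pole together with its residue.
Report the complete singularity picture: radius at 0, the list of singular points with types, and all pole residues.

Denominator factor (χ - 4): pole of order 1 at 4, modulus 4.
Branch term (1/3)*log(1 - χ/(-3/10)): its argument vanishes at χ = -3/10, a logarithmic branch point, modulus 3/10.
The radius of convergence is the smallest modulus among the singular points: 3/10.
The branch term is analytic at 4 and contributes nothing to the residue; only the rational part matters.
At the order-1 pole 4 set g(χ) = (χ - (4))*(rational part) = 9.
Simple pole: residue = g(a) at a = 4, which is 9.
List the singular points by increasing real part (a conjugate pair: the negative imaginary part first).

Radius of convergence at 0: 3/10.
At -3/10: a logarithmic branch point.
At 4: a pole of order 1; residue 9.


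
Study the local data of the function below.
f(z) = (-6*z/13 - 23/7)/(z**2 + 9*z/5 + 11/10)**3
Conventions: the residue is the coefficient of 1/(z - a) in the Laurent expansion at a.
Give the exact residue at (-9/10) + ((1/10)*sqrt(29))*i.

The factor z**2 + 9*z/5 + 11/10 splits as (z - a)(z - a') with a = (-9/10) + ((1/10)*sqrt(29))*i, a' = (-9/10) - ((1/10)*sqrt(29))*i. At the order-3 pole a set g(z) = (z - a)^3*f(z) = [-6*z/13 - 23/7] / (z - a')^3.
Order-3 pole: residue = g''(a)/2; g''((-9/10) + ((1/10)*sqrt(29))*i) = ((9795000/2219399)*sqrt(29))*i, so the residue is ((4897500/2219399)*sqrt(29))*i.

The residue is ((4897500/2219399)*sqrt(29))*i.


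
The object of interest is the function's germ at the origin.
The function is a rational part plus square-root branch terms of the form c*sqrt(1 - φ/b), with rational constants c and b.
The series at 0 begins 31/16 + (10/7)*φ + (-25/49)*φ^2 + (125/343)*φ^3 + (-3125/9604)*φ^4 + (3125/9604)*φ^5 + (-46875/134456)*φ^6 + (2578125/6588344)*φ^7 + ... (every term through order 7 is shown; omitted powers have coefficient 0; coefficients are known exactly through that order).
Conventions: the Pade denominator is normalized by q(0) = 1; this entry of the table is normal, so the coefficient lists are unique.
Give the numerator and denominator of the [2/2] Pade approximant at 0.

Taylor coefficients needed (read off): a_0 = 31/16, a_1 = 10/7, a_2 = -25/49, a_3 = 125/343, a_4 = -3125/9604.
Write the denominator as Q(φ) = 1 + q1*φ + q2*φ^2. Requiring Q*f - P = O(φ^5) with deg P <= 2 kills the coefficients of φ^3..φ^4 in Q*f:
  φ^3: a_3 + q1*a_2 + q2*a_1 = 0, i.e. 125/343 + (-25/49)*q1 + (10/7)*q2 = 0.
  φ^4: a_4 + q1*a_3 + q2*a_2 = 0, i.e. -3125/9604 + (125/343)*q1 + (-25/49)*q2 = 0.
Solving this linear system: q1 = 15/14, q2 = 25/196.
The numerator is Q*f truncated at degree 2: P0 = a_0 = 31/16; P1 = a_1 + q1*a_0 = 785/224; P2 = a_2 + q1*a_1 + q2*a_0 = 3975/3136.

The Pade approximant has numerator coefficients [31/16, 785/224, 3975/3136]; denominator coefficients [1, 15/14, 25/196].


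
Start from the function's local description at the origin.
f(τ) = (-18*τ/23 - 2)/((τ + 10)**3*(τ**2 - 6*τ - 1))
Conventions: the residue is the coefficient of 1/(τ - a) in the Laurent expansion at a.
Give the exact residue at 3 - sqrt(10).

The residue is 2567/92452617 + (8282/92452617)*sqrt(10).

The factor τ**2 - 6*τ - 1 splits as (τ - a)(τ - a') with a = 3 - sqrt(10), a' = 3 + sqrt(10). At the order-1 pole a set g(τ) = (τ - a)*f(τ) = [(-18*τ/23 - 2)/(τ + 10)**3] / (τ - a').
Simple pole: residue = g(a) at a = 3 - sqrt(10), which is 2567/92452617 + (8282/92452617)*sqrt(10).


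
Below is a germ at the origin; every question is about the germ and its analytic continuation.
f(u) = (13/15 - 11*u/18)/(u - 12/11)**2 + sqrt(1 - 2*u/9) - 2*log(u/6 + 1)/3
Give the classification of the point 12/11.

The denominator factor u - 12/11 vanishes at 12/11 and appears to the power 2; the numerator there equals 1/5, nonzero, and no other factor vanishes.
The branch terms are analytic at this point.
Hence a pole whose order is the multiplicity, 2.

The point is a pole of order 2.


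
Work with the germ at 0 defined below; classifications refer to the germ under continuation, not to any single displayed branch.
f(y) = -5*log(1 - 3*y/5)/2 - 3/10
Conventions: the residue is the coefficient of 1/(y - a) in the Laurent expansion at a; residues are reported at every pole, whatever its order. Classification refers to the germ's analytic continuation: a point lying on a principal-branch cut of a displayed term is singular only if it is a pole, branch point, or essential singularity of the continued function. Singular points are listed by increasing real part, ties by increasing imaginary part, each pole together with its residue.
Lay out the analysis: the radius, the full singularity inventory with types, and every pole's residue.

Radius of convergence at 0: 5/3.
At 5/3: a logarithmic branch point.

Branch term (-5/2)*log(1 - y/(5/3)): its argument vanishes at y = 5/3, a logarithmic branch point, modulus 5/3.
The radius of convergence is the smallest modulus among the singular points: 5/3.


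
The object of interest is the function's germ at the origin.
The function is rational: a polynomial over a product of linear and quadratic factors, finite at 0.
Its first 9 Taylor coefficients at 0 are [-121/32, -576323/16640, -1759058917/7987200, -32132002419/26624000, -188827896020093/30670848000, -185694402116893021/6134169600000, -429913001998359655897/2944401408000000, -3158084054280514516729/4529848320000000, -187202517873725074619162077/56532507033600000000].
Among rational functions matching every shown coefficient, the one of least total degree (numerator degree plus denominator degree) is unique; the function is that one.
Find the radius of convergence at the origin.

No rational of total degree below 7 reproduces all 9 coefficients; solving the [1/6] Pade equations on them gives f(ε) = (-9*ε/26 - 6/11)/((ε**2 - 3*ε/2 + 3/11)*(ε**2 + 11*ε/10 - 8/11)**2), whose expansion matches every shown term.
Denominator factor (ε**2 + 11*ε/10 - 8/11)^2: discriminant 4531/1100, real irrational roots -11/20 + (1/220)*sqrt(49841) and -11/20 - (1/220)*sqrt(49841); poles of order 2, moduli -11/20 + (1/220)*sqrt(49841) and 11/20 + (1/220)*sqrt(49841).
Denominator factor (ε**2 - 3*ε/2 + 3/11): discriminant 51/44, real irrational roots 3/4 + (1/44)*sqrt(561) and 3/4 - (1/44)*sqrt(561); poles of order 1, moduli 3/4 + (1/44)*sqrt(561) and 3/4 - (1/44)*sqrt(561).
The radius of convergence is the smallest modulus among the singular points: 3/4 - (1/44)*sqrt(561).

The radius of convergence is 3/4 - (1/44)*sqrt(561).


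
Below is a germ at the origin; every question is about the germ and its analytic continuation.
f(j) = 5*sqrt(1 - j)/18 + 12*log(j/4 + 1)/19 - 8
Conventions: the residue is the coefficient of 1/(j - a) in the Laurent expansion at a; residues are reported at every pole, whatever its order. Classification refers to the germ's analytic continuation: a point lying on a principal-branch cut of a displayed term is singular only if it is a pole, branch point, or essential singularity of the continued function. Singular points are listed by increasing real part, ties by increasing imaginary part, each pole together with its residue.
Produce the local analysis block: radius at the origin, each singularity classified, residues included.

Radius of convergence at 0: 1.
At -4: a logarithmic branch point.
At 1: an algebraic (square-root) branch point.

Branch term (5/18)*sqrt(1 - j/(1)): its argument vanishes at j = 1, a square-root branch point, modulus 1.
Branch term (12/19)*log(1 - j/(-4)): its argument vanishes at j = -4, a logarithmic branch point, modulus 4.
The radius of convergence is the smallest modulus among the singular points: 1.
List the singular points by increasing real part (a conjugate pair: the negative imaginary part first).


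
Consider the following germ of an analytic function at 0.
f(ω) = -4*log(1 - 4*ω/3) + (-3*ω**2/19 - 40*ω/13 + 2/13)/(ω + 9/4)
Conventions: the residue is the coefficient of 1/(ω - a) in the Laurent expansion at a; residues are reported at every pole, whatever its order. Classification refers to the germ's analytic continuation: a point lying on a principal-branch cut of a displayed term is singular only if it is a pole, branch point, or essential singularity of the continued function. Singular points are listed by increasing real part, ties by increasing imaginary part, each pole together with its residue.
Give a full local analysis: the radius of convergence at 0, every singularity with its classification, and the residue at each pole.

Denominator factor (ω + 9/4): pole of order 1 at -9/4, modulus 9/4.
Branch term (-4)*log(1 - ω/(3/4)): its argument vanishes at ω = 3/4, a logarithmic branch point, modulus 3/4.
The radius of convergence is the smallest modulus among the singular points: 3/4.
The branch term is analytic at -9/4 and contributes nothing to the residue; only the rational part matters.
At the order-1 pole -9/4 set g(ω) = (ω - (-9/4))*(rational part) = -3*ω**2/19 - 40*ω/13 + 2/13.
Simple pole: residue = g(a) at a = -9/4, which is 24809/3952.
List the singular points by increasing real part (a conjugate pair: the negative imaginary part first).

Radius of convergence at 0: 3/4.
At -9/4: a pole of order 1; residue 24809/3952.
At 3/4: a logarithmic branch point.


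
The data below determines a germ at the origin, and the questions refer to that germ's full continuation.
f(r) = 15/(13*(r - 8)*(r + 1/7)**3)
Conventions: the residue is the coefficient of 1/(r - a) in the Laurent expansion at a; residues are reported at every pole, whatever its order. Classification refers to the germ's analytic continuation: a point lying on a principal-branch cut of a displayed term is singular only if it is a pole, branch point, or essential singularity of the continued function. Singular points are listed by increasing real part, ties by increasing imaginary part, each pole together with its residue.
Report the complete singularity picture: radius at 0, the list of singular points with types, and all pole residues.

Denominator factor (r - 8): pole of order 1 at 8, modulus 8.
Denominator factor (r + 1/7)^3: pole of order 3 at -1/7, modulus 1/7.
The radius of convergence is the smallest modulus among the singular points: 1/7.
At the order-3 pole -1/7 set g(r) = (r - (-1/7))^3*f(r) = 15/(13*(r - 8)).
Order-3 pole: residue = g''(a)/2; g''(-1/7) = -3430/802503, so the residue is -1715/802503.
At the order-1 pole 8 set g(r) = (r - (8))*f(r) = 15/(13*(r + 1/7)**3).
Simple pole: residue = g(a) at a = 8, which is 1715/802503.
List the singular points by increasing real part (a conjugate pair: the negative imaginary part first).

Radius of convergence at 0: 1/7.
At -1/7: a pole of order 3; residue -1715/802503.
At 8: a pole of order 1; residue 1715/802503.


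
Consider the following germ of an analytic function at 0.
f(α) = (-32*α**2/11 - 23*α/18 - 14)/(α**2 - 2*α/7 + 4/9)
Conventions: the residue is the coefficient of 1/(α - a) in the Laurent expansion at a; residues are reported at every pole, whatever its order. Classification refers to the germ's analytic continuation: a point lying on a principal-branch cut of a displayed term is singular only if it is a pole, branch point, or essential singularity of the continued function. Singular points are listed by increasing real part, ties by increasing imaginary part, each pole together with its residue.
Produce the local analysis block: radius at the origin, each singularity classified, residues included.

Denominator factor (α**2 - 2*α/7 + 4/9): discriminant -748/441, complex-conjugate roots (1/7) + ((1/21)*sqrt(187))*i and (1/7) - ((1/21)*sqrt(187))*i; poles of order 1, moduli 2/3 and 2/3.
The radius of convergence is the smallest modulus among the singular points: 2/3.
The factor α**2 - 2*α/7 + 4/9 splits as (α - a)(α - a') with a = (1/7) - ((1/21)*sqrt(187))*i, a' = (1/7) + ((1/21)*sqrt(187))*i. At the order-1 pole a set g(α) = (α - a)*f(α) = [-32*α**2/11 - 23*α/18 - 14] / (α - a').
Simple pole: residue = g(a) at a = (1/7) - ((1/21)*sqrt(187))*i, which is (-2923/2772) - ((42069/57596)*sqrt(187))*i.
The factor α**2 - 2*α/7 + 4/9 splits as (α - a)(α - a') with a = (1/7) + ((1/21)*sqrt(187))*i, a' = (1/7) - ((1/21)*sqrt(187))*i. At the order-1 pole a set g(α) = (α - a)*f(α) = [-32*α**2/11 - 23*α/18 - 14] / (α - a').
Simple pole: residue = g(a) at a = (1/7) + ((1/21)*sqrt(187))*i, which is (-2923/2772) + ((42069/57596)*sqrt(187))*i.
List the singular points by increasing real part (a conjugate pair: the negative imaginary part first).

Radius of convergence at 0: 2/3.
At (1/7) - ((1/21)*sqrt(187))*i: a pole of order 1; residue (-2923/2772) - ((42069/57596)*sqrt(187))*i.
At (1/7) + ((1/21)*sqrt(187))*i: a pole of order 1; residue (-2923/2772) + ((42069/57596)*sqrt(187))*i.


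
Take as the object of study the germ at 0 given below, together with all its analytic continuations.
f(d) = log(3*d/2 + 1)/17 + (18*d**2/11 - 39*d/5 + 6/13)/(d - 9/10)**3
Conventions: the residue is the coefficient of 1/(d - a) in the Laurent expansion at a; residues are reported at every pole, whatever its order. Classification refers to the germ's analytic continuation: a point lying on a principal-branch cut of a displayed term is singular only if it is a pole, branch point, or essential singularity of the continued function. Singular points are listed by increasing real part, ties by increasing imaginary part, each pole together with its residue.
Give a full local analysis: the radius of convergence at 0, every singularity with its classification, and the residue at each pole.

Denominator factor (d - 9/10)^3: pole of order 3 at 9/10, modulus 9/10.
Branch term (1/17)*log(1 - d/(-2/3)): its argument vanishes at d = -2/3, a logarithmic branch point, modulus 2/3.
The radius of convergence is the smallest modulus among the singular points: 2/3.
The branch term is analytic at 9/10 and contributes nothing to the residue; only the rational part matters.
At the order-3 pole 9/10 set g(d) = (d - (9/10))^3*(rational part) = 18*d**2/11 - 39*d/5 + 6/13.
Order-3 pole: residue = g''(a)/2; g''(9/10) = 36/11, so the residue is 18/11.
List the singular points by increasing real part (a conjugate pair: the negative imaginary part first).

Radius of convergence at 0: 2/3.
At -2/3: a logarithmic branch point.
At 9/10: a pole of order 3; residue 18/11.


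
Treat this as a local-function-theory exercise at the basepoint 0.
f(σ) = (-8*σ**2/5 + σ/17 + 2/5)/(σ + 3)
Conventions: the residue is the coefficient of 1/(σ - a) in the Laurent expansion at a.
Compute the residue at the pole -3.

At the order-1 pole -3 set g(σ) = (σ - (-3))*f(σ) = -8*σ**2/5 + σ/17 + 2/5.
Simple pole: residue = g(a) at a = -3, which is -241/17.

The residue is -241/17.


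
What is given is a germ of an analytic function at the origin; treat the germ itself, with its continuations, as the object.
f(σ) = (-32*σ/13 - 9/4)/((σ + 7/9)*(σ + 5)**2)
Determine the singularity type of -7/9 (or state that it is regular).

The point is a pole of order 1.

The denominator factor σ + 7/9 vanishes at -7/9 and appears to the power 1; the numerator there equals -157/468, nonzero, and no other factor vanishes.
Hence a pole whose order is the multiplicity, 1.


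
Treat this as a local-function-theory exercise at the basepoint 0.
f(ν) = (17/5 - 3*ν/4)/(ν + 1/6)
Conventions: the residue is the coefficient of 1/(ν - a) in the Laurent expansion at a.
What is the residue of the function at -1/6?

At the order-1 pole -1/6 set g(ν) = (ν - (-1/6))*f(ν) = 17/5 - 3*ν/4.
Simple pole: residue = g(a) at a = -1/6, which is 141/40.

The residue is 141/40.


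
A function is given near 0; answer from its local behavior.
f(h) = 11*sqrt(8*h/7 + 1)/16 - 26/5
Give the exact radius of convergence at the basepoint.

Branch term (11/16)*sqrt(1 - h/(-7/8)): its argument vanishes at h = -7/8, a square-root branch point, modulus 7/8.
The radius of convergence is the smallest modulus among the singular points: 7/8.

The radius of convergence is 7/8.


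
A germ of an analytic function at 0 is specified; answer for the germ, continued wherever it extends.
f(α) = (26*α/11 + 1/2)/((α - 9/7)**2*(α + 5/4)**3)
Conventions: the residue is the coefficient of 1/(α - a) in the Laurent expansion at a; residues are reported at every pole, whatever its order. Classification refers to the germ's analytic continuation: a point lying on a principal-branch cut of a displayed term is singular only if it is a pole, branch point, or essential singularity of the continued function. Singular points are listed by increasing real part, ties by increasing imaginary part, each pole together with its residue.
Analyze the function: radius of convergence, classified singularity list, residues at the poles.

Radius of convergence at 0: 5/4.
At -5/4: a pole of order 3; residue 31259648/279528491.
At 9/7: a pole of order 2; residue -31259648/279528491.

Denominator factor (α + 5/4)^3: pole of order 3 at -5/4, modulus 5/4.
Denominator factor (α - 9/7)^2: pole of order 2 at 9/7, modulus 9/7.
The radius of convergence is the smallest modulus among the singular points: 5/4.
At the order-3 pole -5/4 set g(α) = (α - (-5/4))^3*f(α) = (26*α/11 + 1/2)/(α - 9/7)**2.
Order-3 pole: residue = g''(a)/2; g''(-5/4) = 62519296/279528491, so the residue is 31259648/279528491.
At the order-2 pole 9/7 set g(α) = (α - (9/7))^2*f(α) = (26*α/11 + 1/2)/(α + 5/4)**3.
Order-2 pole: residue = g'(a); g'(9/7) = -31259648/279528491, so the residue is -31259648/279528491.
List the singular points by increasing real part (a conjugate pair: the negative imaginary part first).


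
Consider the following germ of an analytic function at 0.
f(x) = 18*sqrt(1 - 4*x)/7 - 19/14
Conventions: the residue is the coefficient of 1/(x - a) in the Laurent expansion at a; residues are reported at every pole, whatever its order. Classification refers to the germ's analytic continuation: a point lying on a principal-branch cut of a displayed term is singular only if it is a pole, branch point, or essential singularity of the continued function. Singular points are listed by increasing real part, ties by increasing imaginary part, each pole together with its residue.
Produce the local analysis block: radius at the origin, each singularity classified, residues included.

Radius of convergence at 0: 1/4.
At 1/4: an algebraic (square-root) branch point.

Branch term (18/7)*sqrt(1 - x/(1/4)): its argument vanishes at x = 1/4, a square-root branch point, modulus 1/4.
The radius of convergence is the smallest modulus among the singular points: 1/4.


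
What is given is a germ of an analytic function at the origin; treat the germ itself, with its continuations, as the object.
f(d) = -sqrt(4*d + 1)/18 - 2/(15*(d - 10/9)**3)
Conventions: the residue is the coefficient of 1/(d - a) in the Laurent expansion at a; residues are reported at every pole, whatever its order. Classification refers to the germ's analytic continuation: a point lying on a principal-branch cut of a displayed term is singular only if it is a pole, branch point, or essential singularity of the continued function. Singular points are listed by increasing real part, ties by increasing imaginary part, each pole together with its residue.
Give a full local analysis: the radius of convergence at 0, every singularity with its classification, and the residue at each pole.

Radius of convergence at 0: 1/4.
At -1/4: an algebraic (square-root) branch point.
At 10/9: a pole of order 3; residue 0.

Denominator factor (d - 10/9)^3: pole of order 3 at 10/9, modulus 10/9.
Branch term (-1/18)*sqrt(1 - d/(-1/4)): its argument vanishes at d = -1/4, a square-root branch point, modulus 1/4.
The radius of convergence is the smallest modulus among the singular points: 1/4.
The branch term is analytic at 10/9 and contributes nothing to the residue; only the rational part matters.
At the order-3 pole 10/9 set g(d) = (d - (10/9))^3*(rational part) = -2/15.
Order-3 pole: residue = g''(a)/2; g''(10/9) = 0, so the residue is 0.
List the singular points by increasing real part (a conjugate pair: the negative imaginary part first).


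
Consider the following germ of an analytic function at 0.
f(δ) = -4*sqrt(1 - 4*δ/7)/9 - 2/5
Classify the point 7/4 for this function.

The point is an algebraic (square-root) branch point.

The term (-4/9)*sqrt(1 - δ/(7/4)) has argument 1 - 7/4/(7/4) = 0 at 7/4: a square-root (algebraic, two-sheeted) branch point; the remaining terms are analytic or single-valued there.


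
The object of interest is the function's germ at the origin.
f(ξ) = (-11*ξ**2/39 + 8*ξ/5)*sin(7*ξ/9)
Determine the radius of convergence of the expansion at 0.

The radius of convergence is infinite.

The factor sin(7*ξ/9) is entire and contributes no finite singular point.
The polynomial part has no poles.
No finite singular points: the Taylor series at 0 converges everywhere.


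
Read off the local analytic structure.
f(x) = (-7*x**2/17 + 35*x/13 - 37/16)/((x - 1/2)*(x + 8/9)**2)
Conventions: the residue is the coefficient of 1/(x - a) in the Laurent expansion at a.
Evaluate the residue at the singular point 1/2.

At the order-1 pole 1/2 set g(x) = (x - (1/2))*f(x) = (-7*x**2/17 + 35*x/13 - 37/16)/(x + 8/9)**2.
Simple pole: residue = g(a) at a = 1/2, which is -306261/552500.

The residue is -306261/552500.


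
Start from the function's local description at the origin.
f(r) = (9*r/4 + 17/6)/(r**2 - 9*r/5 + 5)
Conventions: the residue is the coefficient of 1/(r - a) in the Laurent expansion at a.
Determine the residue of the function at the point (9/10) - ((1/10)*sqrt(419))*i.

The factor r**2 - 9*r/5 + 5 splits as (r - a)(r - a') with a = (9/10) - ((1/10)*sqrt(419))*i, a' = (9/10) + ((1/10)*sqrt(419))*i. At the order-1 pole a set g(r) = (r - a)*f(r) = [9*r/4 + 17/6] / (r - a').
Simple pole: residue = g(a) at a = (9/10) - ((1/10)*sqrt(419))*i, which is (9/8) + ((583/10056)*sqrt(419))*i.

The residue is (9/8) + ((583/10056)*sqrt(419))*i.


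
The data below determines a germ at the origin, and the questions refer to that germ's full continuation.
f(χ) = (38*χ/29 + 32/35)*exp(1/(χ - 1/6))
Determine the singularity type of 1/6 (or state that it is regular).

The exponent 1/(χ - (1/6)) has a pole at 1/6, so exp(1/(χ - (1/6))) takes every nonzero value near it: an essential singularity (not a pole of any order).

The point is an essential singularity.


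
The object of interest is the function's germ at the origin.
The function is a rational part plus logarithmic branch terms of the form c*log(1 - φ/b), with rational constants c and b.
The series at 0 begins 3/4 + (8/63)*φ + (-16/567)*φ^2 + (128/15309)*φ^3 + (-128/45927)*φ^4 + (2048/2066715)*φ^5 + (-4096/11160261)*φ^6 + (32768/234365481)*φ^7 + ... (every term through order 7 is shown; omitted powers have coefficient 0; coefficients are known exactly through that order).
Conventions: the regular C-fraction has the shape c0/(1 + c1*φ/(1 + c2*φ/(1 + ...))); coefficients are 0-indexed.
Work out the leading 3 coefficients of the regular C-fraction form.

Taylor coefficients (read off): a_0 = 3/4, a_1 = 8/63, a_2 = -16/567.
c0 = a_0 = 3/4. Peel one level at a time: if S = 1 + c*φ/S' with S'(0) = 1, then c is the φ-coefficient of S and S' = c*φ/(S - 1).
S_1 = c0/f = 1 + (-32/189)*φ + (2368/35721)*φ^2 + ...; c1 = -32/189.
S_2 = c1*φ/(S_1 - 1) = 1 + (74/189)*φ + ...; c2 = 74/189.

The regular C-fraction coefficients are [3/4, -32/189, 74/189].


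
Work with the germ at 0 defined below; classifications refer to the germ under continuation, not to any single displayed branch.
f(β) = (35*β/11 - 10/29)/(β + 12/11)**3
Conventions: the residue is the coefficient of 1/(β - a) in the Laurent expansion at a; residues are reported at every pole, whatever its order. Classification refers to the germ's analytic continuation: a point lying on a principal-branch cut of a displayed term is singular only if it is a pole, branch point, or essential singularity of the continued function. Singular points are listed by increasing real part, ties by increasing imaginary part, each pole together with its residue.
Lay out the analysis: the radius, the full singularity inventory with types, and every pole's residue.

Radius of convergence at 0: 12/11.
At -12/11: a pole of order 3; residue 0.

Denominator factor (β + 12/11)^3: pole of order 3 at -12/11, modulus 12/11.
The radius of convergence is the smallest modulus among the singular points: 12/11.
At the order-3 pole -12/11 set g(β) = (β - (-12/11))^3*f(β) = 35*β/11 - 10/29.
Order-3 pole: residue = g''(a)/2; g''(-12/11) = 0, so the residue is 0.


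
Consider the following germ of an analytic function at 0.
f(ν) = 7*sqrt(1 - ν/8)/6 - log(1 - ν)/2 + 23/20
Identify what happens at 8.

The term (7/6)*sqrt(1 - ν/(8)) has argument 1 - 8/(8) = 0 at 8: a square-root (algebraic, two-sheeted) branch point; the remaining terms are analytic or single-valued there.

The point is an algebraic (square-root) branch point.


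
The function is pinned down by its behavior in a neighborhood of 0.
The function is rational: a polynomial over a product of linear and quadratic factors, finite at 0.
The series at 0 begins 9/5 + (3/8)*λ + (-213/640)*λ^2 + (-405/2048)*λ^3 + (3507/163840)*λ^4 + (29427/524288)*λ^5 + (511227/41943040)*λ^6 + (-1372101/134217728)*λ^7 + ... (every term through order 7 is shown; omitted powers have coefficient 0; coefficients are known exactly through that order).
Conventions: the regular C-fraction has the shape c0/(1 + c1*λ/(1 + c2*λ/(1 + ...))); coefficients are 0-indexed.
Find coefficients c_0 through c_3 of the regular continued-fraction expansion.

Taylor coefficients (read off): a_0 = 9/5, a_1 = 3/8, a_2 = -213/640, a_3 = -405/2048.
c0 = a_0 = 9/5. Peel one level at a time: if S = 1 + c*λ/S' with S'(0) = 1, then c is the λ-coefficient of S and S' = c*λ/(S - 1).
S_1 = c0/f = 1 + (-5/24)*λ + (263/1152)*λ^2 + ...; c1 = -5/24.
S_2 = c1*λ/(S_1 - 1) = 1 + (263/240)*λ + (263/200)*λ^2 + ...; c2 = 263/240.
S_3 = c2*λ/(S_2 - 1) = 1 + (-6/5)*λ + ...; c3 = -6/5.

The regular C-fraction coefficients are [9/5, -5/24, 263/240, -6/5].


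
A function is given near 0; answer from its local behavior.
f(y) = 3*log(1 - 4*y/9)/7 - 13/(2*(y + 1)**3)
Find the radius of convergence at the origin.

Denominator factor (y + 1)^3: pole of order 3 at -1, modulus 1.
Branch term (3/7)*log(1 - y/(9/4)): its argument vanishes at y = 9/4, a logarithmic branch point, modulus 9/4.
The radius of convergence is the smallest modulus among the singular points: 1.

The radius of convergence is 1.


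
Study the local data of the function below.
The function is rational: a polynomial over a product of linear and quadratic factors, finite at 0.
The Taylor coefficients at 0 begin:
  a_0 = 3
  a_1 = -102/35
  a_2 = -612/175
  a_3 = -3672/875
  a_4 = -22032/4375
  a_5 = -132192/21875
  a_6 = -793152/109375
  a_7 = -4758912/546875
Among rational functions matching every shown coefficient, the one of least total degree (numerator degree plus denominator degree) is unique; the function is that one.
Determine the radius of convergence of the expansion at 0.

The radius of convergence is 5/6.

No rational of total degree below 2 reproduces all 8 coefficients; solving the [1/1] Pade equations on them gives f(ψ) = (38*ψ/7 - 5/2)/(ψ - 5/6), whose expansion matches every shown term.
Denominator factor (ψ - 5/6): pole of order 1 at 5/6, modulus 5/6.
The radius of convergence is the smallest modulus among the singular points: 5/6.


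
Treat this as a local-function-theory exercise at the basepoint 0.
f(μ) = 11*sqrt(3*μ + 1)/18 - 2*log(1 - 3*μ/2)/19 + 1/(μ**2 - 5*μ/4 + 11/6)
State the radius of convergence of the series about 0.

Denominator factor (μ**2 - 5*μ/4 + 11/6): discriminant -277/48, complex-conjugate roots (5/8) + ((1/24)*sqrt(831))*i and (5/8) - ((1/24)*sqrt(831))*i; poles of order 1, moduli (1/6)*sqrt(66) and (1/6)*sqrt(66).
Branch term (11/18)*sqrt(1 - μ/(-1/3)): its argument vanishes at μ = -1/3, a square-root branch point, modulus 1/3.
Branch term (-2/19)*log(1 - μ/(2/3)): its argument vanishes at μ = 2/3, a logarithmic branch point, modulus 2/3.
The radius of convergence is the smallest modulus among the singular points: 1/3.

The radius of convergence is 1/3.


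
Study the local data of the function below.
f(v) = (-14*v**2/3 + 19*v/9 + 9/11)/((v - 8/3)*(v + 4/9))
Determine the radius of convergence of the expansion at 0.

The radius of convergence is 4/9.

Denominator factor (v + 4/9): pole of order 1 at -4/9, modulus 4/9.
Denominator factor (v - 8/3): pole of order 1 at 8/3, modulus 8/3.
The radius of convergence is the smallest modulus among the singular points: 4/9.


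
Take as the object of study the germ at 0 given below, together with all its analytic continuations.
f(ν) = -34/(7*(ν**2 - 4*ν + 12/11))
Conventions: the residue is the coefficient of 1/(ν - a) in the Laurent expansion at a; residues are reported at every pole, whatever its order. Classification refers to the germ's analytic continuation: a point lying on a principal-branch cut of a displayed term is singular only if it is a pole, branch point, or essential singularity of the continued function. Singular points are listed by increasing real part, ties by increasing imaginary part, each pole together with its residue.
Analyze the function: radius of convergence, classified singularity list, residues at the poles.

Denominator factor (ν**2 - 4*ν + 12/11): discriminant 128/11, real irrational roots 2 + (4/11)*sqrt(22) and 2 - (4/11)*sqrt(22); poles of order 1, moduli 2 + (4/11)*sqrt(22) and 2 - (4/11)*sqrt(22).
The radius of convergence is the smallest modulus among the singular points: 2 - (4/11)*sqrt(22).
The factor ν**2 - 4*ν + 12/11 splits as (ν - a)(ν - a') with a = 2 - (4/11)*sqrt(22), a' = 2 + (4/11)*sqrt(22). At the order-1 pole a set g(ν) = (ν - a)*f(ν) = [-34/7] / (ν - a').
Simple pole: residue = g(a) at a = 2 - (4/11)*sqrt(22), which is (17/56)*sqrt(22).
The factor ν**2 - 4*ν + 12/11 splits as (ν - a)(ν - a') with a = 2 + (4/11)*sqrt(22), a' = 2 - (4/11)*sqrt(22). At the order-1 pole a set g(ν) = (ν - a)*f(ν) = [-34/7] / (ν - a').
Simple pole: residue = g(a) at a = 2 + (4/11)*sqrt(22), which is -(17/56)*sqrt(22).
List the singular points by increasing real part (a conjugate pair: the negative imaginary part first).

Radius of convergence at 0: 2 - (4/11)*sqrt(22).
At 2 - (4/11)*sqrt(22): a pole of order 1; residue (17/56)*sqrt(22).
At 2 + (4/11)*sqrt(22): a pole of order 1; residue -(17/56)*sqrt(22).


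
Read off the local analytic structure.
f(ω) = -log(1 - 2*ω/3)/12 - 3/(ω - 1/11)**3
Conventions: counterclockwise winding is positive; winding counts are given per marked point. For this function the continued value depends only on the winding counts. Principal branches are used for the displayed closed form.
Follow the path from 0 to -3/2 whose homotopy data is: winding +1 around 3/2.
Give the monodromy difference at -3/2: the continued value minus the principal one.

Continued minus principal equals -(1/6)*pi*i.

The rational part is single-valued and drops out of the difference; each branch term changes only by its own monodromy.
(-1/12)*log(1 - ω/(3/2)): each positive loop around 3/2 adds 2*pi*i to the log, so winding +1 contributes (-1/12)*(1)*2*pi*i = -(1/6)*pi*i.
Summing the contributions at ω = -3/2 gives -(1/6)*pi*i.
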